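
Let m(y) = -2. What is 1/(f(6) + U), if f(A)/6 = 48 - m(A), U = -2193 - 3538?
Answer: -1/5431 ≈ -0.00018413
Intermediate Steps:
U = -5731
f(A) = 300 (f(A) = 6*(48 - 1*(-2)) = 6*(48 + 2) = 6*50 = 300)
1/(f(6) + U) = 1/(300 - 5731) = 1/(-5431) = -1/5431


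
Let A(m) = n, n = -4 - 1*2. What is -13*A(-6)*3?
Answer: 234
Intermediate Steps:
n = -6 (n = -4 - 2 = -6)
A(m) = -6
-13*A(-6)*3 = -13*(-6)*3 = 78*3 = 234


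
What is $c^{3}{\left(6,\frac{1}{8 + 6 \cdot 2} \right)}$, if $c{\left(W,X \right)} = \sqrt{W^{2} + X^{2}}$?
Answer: $\frac{14401 \sqrt{14401}}{8000} \approx 216.02$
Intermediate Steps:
$c^{3}{\left(6,\frac{1}{8 + 6 \cdot 2} \right)} = \left(\sqrt{6^{2} + \left(\frac{1}{8 + 6 \cdot 2}\right)^{2}}\right)^{3} = \left(\sqrt{36 + \left(\frac{1}{8 + 12}\right)^{2}}\right)^{3} = \left(\sqrt{36 + \left(\frac{1}{20}\right)^{2}}\right)^{3} = \left(\sqrt{36 + \frac{1}{400}}\right)^{3} = \left(\sqrt{\frac{14401}{400}}\right)^{3} = \left(\frac{\sqrt{14401}}{20}\right)^{3} = \frac{14401 \sqrt{14401}}{8000}$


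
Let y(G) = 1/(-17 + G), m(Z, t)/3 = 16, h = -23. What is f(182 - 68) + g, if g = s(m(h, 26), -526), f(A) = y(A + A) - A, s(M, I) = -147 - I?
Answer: 55916/211 ≈ 265.00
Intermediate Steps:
m(Z, t) = 48 (m(Z, t) = 3*16 = 48)
f(A) = 1/(-17 + 2*A) - A (f(A) = 1/(-17 + (A + A)) - A = 1/(-17 + 2*A) - A)
g = 379 (g = -147 - 1*(-526) = -147 + 526 = 379)
f(182 - 68) + g = (1/(-17 + 2*(182 - 68)) - (182 - 68)) + 379 = (1/(-17 + 2*114) - 1*114) + 379 = (1/(-17 + 228) - 114) + 379 = (1/211 - 114) + 379 = -24053/211 + 379 = 55916/211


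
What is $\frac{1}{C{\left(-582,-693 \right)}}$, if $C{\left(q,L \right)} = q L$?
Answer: $\frac{1}{403326} \approx 2.4794 \cdot 10^{-6}$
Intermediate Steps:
$C{\left(q,L \right)} = L q$
$\frac{1}{C{\left(-582,-693 \right)}} = \frac{1}{\left(-693\right) \left(-582\right)} = \frac{1}{403326}$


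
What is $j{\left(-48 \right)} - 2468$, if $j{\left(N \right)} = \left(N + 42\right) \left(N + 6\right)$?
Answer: $-2216$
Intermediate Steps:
$j{\left(N \right)} = \left(6 + N\right) \left(42 + N\right)$ ($j{\left(N \right)} = \left(42 + N\right) \left(6 + N\right) = \left(6 + N\right) \left(42 + N\right)$)
$j{\left(-48 \right)} - 2468 = \left(252 + \left(-48\right)^{2} + 48 \left(-48\right)\right) - 2468 = \left(252 + 2304 - 2304\right) - 2468 = 252 - 2468 = -2216$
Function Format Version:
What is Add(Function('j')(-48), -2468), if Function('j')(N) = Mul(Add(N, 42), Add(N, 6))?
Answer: -2216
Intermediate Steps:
Function('j')(N) = Mul(Add(6, N), Add(42, N)) (Function('j')(N) = Mul(Add(42, N), Add(6, N)) = Mul(Add(6, N), Add(42, N)))
Add(Function('j')(-48), -2468) = Add(Add(252, Pow(-48, 2), Mul(48, -48)), -2468) = Add(Add(252, 2304, -2304), -2468) = Add(252, -2468) = -2216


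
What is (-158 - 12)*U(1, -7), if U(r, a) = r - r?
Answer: 0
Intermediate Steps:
U(r, a) = 0
(-158 - 12)*U(1, -7) = (-158 - 12)*0 = -170*0 = 0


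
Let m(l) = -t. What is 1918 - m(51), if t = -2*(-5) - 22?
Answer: 1906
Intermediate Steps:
t = -12 (t = 10 - 22 = -12)
m(l) = 12 (m(l) = -1*(-12) = 12)
1918 - m(51) = 1918 - 1*12 = 1918 - 12 = 1906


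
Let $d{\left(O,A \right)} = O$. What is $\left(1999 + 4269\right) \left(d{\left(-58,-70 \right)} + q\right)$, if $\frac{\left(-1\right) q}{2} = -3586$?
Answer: $44590552$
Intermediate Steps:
$q = 7172$ ($q = \left(-2\right) \left(-3586\right) = 7172$)
$\left(1999 + 4269\right) \left(d{\left(-58,-70 \right)} + q\right) = \left(1999 + 4269\right) \left(-58 + 7172\right) = 6268 \cdot 7114 = 44590552$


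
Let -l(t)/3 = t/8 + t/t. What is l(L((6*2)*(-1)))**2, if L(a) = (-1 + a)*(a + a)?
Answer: 14400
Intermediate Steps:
L(a) = 2*a*(-1 + a) (L(a) = (-1 + a)*(2*a) = 2*a*(-1 + a))
l(t) = -3 - 3*t/8 (l(t) = -3*(t/8 + t/t) = -3*(t*(1/8) + 1) = -3*(t/8 + 1) = -3*(1 + t/8) = -3 - 3*t/8)
l(L((6*2)*(-1)))**2 = (-3 - 3*(6*2)*(-1)*(-1 + (6*2)*(-1))/4)**2 = (-3 - 3*12*(-1)*(-1 + 12*(-1))/4)**2 = (-3 - 3*(-12)*(-1 - 12)/4)**2 = (-3 - 3*(-12)*(-13)/4)**2 = (-3 - 3/8*312)**2 = (-3 - 117)**2 = (-120)**2 = 14400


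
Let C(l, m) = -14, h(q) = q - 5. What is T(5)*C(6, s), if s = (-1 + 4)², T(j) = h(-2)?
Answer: 98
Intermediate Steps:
h(q) = -5 + q
T(j) = -7 (T(j) = -5 - 2 = -7)
s = 9 (s = 3² = 9)
T(5)*C(6, s) = -7*(-14) = 98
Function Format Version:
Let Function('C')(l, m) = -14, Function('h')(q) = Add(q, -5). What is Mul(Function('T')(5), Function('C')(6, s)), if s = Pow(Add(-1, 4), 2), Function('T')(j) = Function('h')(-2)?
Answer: 98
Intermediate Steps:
Function('h')(q) = Add(-5, q)
Function('T')(j) = -7 (Function('T')(j) = Add(-5, -2) = -7)
s = 9 (s = Pow(3, 2) = 9)
Mul(Function('T')(5), Function('C')(6, s)) = Mul(-7, -14) = 98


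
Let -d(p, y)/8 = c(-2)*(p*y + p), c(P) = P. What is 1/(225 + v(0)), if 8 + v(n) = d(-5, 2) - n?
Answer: -1/23 ≈ -0.043478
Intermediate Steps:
d(p, y) = 16*p + 16*p*y (d(p, y) = -(-16)*(p*y + p) = -(-16)*(p + p*y) = -8*(-2*p - 2*p*y) = 16*p + 16*p*y)
v(n) = -248 - n (v(n) = -8 + (16*(-5)*(1 + 2) - n) = -8 + (16*(-5)*3 - n) = -8 + (-240 - n) = -248 - n)
1/(225 + v(0)) = 1/(225 + (-248 - 1*0)) = 1/(225 + (-248 + 0)) = 1/(225 - 248) = 1/(-23) = -1/23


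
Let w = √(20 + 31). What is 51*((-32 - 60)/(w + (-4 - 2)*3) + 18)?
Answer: 111690/91 + 1564*√51/91 ≈ 1350.1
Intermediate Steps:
w = √51 ≈ 7.1414
51*((-32 - 60)/(w + (-4 - 2)*3) + 18) = 51*((-32 - 60)/(√51 + (-4 - 2)*3) + 18) = 51*(-92/(√51 - 6*3) + 18) = 51*(-92/(√51 - 18) + 18) = 51*(-92/(-18 + √51) + 18) = 51*(18 - 92/(-18 + √51)) = 918 - 4692/(-18 + √51)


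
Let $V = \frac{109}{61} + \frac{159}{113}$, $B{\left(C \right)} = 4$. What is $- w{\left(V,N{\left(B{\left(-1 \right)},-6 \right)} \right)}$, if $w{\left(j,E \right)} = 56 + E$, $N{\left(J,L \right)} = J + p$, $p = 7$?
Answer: $-67$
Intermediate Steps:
$N{\left(J,L \right)} = 7 + J$ ($N{\left(J,L \right)} = J + 7 = 7 + J$)
$V = \frac{22016}{6893}$ ($V = 109 \cdot \frac{1}{61} + 159 \cdot \frac{1}{113} = \frac{109}{61} + \frac{159}{113} = \frac{22016}{6893} \approx 3.194$)
$- w{\left(V,N{\left(B{\left(-1 \right)},-6 \right)} \right)} = - (56 + \left(7 + 4\right)) = - (56 + 11) = \left(-1\right) 67 = -67$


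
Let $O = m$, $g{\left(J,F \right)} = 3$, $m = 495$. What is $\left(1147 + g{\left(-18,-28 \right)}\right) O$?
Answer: $569250$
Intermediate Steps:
$O = 495$
$\left(1147 + g{\left(-18,-28 \right)}\right) O = \left(1147 + 3\right) 495 = 1150 \cdot 495 = 569250$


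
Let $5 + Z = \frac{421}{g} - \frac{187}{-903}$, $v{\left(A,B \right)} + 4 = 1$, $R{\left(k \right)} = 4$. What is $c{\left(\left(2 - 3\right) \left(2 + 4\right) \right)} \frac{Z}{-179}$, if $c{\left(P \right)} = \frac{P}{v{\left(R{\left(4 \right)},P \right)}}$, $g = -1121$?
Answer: $\frac{10463702}{181195077} \approx 0.057748$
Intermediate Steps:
$v{\left(A,B \right)} = -3$ ($v{\left(A,B \right)} = -4 + 1 = -3$)
$Z = - \frac{5231851}{1012263}$ ($Z = -5 + \left(\frac{421}{-1121} - \frac{187}{-903}\right) = -5 + \left(421 \left(- \frac{1}{1121}\right) - - \frac{187}{903}\right) = -5 + \left(- \frac{421}{1121} + \frac{187}{903}\right) = -5 - \frac{170536}{1012263} = - \frac{5231851}{1012263} \approx -5.1685$)
$c{\left(P \right)} = - \frac{P}{3}$ ($c{\left(P \right)} = \frac{P}{-3} = P \left(- \frac{1}{3}\right) = - \frac{P}{3}$)
$c{\left(\left(2 - 3\right) \left(2 + 4\right) \right)} \frac{Z}{-179} = - \frac{\left(2 - 3\right) \left(2 + 4\right)}{3} \left(- \frac{5231851}{1012263 \left(-179\right)}\right) = - \frac{\left(-1\right) 6}{3} \left(\left(- \frac{5231851}{1012263}\right) \left(- \frac{1}{179}\right)\right) = \left(- \frac{1}{3}\right) \left(-6\right) \frac{5231851}{181195077} = 2 \cdot \frac{5231851}{181195077} = \frac{10463702}{181195077}$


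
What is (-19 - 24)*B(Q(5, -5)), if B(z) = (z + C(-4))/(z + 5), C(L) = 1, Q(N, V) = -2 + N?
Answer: -43/2 ≈ -21.500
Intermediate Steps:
B(z) = (1 + z)/(5 + z) (B(z) = (z + 1)/(z + 5) = (1 + z)/(5 + z))
(-19 - 24)*B(Q(5, -5)) = (-19 - 24)*((1 + (-2 + 5))/(5 + (-2 + 5))) = -43*(1 + 3)/(5 + 3) = -43*4/8 = -43*1/2 = -43/2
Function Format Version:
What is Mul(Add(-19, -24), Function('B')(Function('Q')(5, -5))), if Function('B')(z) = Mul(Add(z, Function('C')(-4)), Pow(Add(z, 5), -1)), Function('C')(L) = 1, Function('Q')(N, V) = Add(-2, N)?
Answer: Rational(-43, 2) ≈ -21.500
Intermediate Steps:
Function('B')(z) = Mul(Pow(Add(5, z), -1), Add(1, z)) (Function('B')(z) = Mul(Add(z, 1), Pow(Add(z, 5), -1)) = Mul(Add(1, z), Pow(Add(5, z), -1)) = Mul(Pow(Add(5, z), -1), Add(1, z)))
Mul(Add(-19, -24), Function('B')(Function('Q')(5, -5))) = Mul(Add(-19, -24), Mul(Pow(Add(5, Add(-2, 5)), -1), Add(1, Add(-2, 5)))) = Mul(-43, Mul(Pow(Add(5, 3), -1), Add(1, 3))) = Mul(-43, Mul(Pow(8, -1), 4)) = Mul(-43, Mul(Rational(1, 8), 4)) = Mul(-43, Rational(1, 2)) = Rational(-43, 2)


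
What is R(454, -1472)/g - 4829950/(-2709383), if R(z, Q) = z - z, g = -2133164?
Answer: 166550/93427 ≈ 1.7827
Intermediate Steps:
R(z, Q) = 0
R(454, -1472)/g - 4829950/(-2709383) = 0/(-2133164) - 4829950/(-2709383) = 0*(-1/2133164) - 4829950*(-1/2709383) = 0 + 166550/93427 = 166550/93427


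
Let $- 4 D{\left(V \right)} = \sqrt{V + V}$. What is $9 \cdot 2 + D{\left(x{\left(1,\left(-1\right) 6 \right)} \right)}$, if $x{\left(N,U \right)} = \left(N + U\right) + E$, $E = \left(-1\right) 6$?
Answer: $18 - \frac{i \sqrt{22}}{4} \approx 18.0 - 1.1726 i$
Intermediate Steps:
$E = -6$
$x{\left(N,U \right)} = -6 + N + U$ ($x{\left(N,U \right)} = \left(N + U\right) - 6 = -6 + N + U$)
$D{\left(V \right)} = - \frac{\sqrt{2} \sqrt{V}}{4}$ ($D{\left(V \right)} = - \frac{\sqrt{V + V}}{4} = - \frac{\sqrt{2 V}}{4} = - \frac{\sqrt{2} \sqrt{V}}{4}$)
$9 \cdot 2 + D{\left(x{\left(1,\left(-1\right) 6 \right)} \right)} = 9 \cdot 2 - \frac{\sqrt{2} \sqrt{-6 + 1 - 6}}{4} = 18 - \frac{\sqrt{2} \sqrt{-6 + 1 - 6}}{4} = 18 - \frac{\sqrt{2} \sqrt{-11}}{4} = 18 - \frac{\sqrt{2} i \sqrt{11}}{4} = 18 - \frac{i \sqrt{22}}{4}$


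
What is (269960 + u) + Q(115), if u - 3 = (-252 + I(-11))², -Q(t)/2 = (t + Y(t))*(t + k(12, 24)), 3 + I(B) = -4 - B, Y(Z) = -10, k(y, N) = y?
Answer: 304797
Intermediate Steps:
I(B) = -7 - B (I(B) = -3 + (-4 - B) = -7 - B)
Q(t) = -2*(-10 + t)*(12 + t) (Q(t) = -2*(t - 10)*(t + 12) = -2*(-10 + t)*(12 + t))
u = 61507 (u = 3 + (-252 + (-7 - 1*(-11)))² = 3 + (-252 + (-7 + 11))² = 3 + (-252 + 4)² = 3 + (-248)² = 3 + 61504 = 61507)
(269960 + u) + Q(115) = (269960 + 61507) + (240 - 4*115 - 2*115²) = 331467 + (240 - 460 - 2*13225) = 331467 + (240 - 460 - 26450) = 331467 - 26670 = 304797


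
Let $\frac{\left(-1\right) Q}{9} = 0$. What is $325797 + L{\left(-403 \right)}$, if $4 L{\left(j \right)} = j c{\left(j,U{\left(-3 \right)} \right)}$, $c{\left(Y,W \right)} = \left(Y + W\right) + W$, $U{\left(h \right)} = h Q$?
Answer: $\frac{1465597}{4} \approx 3.664 \cdot 10^{5}$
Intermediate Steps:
$Q = 0$ ($Q = \left(-9\right) 0 = 0$)
$U{\left(h \right)} = 0$ ($U{\left(h \right)} = h 0 = 0$)
$c{\left(Y,W \right)} = Y + 2 W$ ($c{\left(Y,W \right)} = \left(W + Y\right) + W = Y + 2 W$)
$L{\left(j \right)} = \frac{j^{2}}{4}$ ($L{\left(j \right)} = \frac{j \left(j + 2 \cdot 0\right)}{4} = \frac{j \left(j + 0\right)}{4} = \frac{j j}{4} = \frac{j^{2}}{4}$)
$325797 + L{\left(-403 \right)} = 325797 + \frac{\left(-403\right)^{2}}{4} = 325797 + \frac{1}{4} \cdot 162409 = 325797 + \frac{162409}{4} = \frac{1465597}{4}$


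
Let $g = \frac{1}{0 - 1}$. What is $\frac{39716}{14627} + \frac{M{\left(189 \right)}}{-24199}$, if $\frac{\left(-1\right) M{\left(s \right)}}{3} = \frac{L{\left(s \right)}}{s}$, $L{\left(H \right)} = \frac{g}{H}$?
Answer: $\frac{11443668657361}{4214587110111} \approx 2.7153$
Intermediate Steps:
$g = -1$ ($g = \frac{1}{-1} = -1$)
$L{\left(H \right)} = - \frac{1}{H}$
$M{\left(s \right)} = \frac{3}{s^{2}}$ ($M{\left(s \right)} = - 3 \frac{\left(-1\right) \frac{1}{s}}{s} = - 3 \left(- \frac{1}{s^{2}}\right) = \frac{3}{s^{2}}$)
$\frac{39716}{14627} + \frac{M{\left(189 \right)}}{-24199} = \frac{39716}{14627} + \frac{3 \cdot \frac{1}{35721}}{-24199} = 39716 \cdot \frac{1}{14627} + 3 \cdot \frac{1}{35721} \left(- \frac{1}{24199}\right) = \frac{39716}{14627} + \frac{1}{11907} \left(- \frac{1}{24199}\right) = \frac{39716}{14627} - \frac{1}{288137493} = \frac{11443668657361}{4214587110111}$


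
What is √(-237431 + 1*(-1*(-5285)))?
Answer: 9*I*√2866 ≈ 481.82*I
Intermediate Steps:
√(-237431 + 1*(-1*(-5285))) = √(-237431 + 1*5285) = √(-237431 + 5285) = √(-232146) = 9*I*√2866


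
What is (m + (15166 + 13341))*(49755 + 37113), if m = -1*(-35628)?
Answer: 5571279180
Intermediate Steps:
m = 35628
(m + (15166 + 13341))*(49755 + 37113) = (35628 + (15166 + 13341))*(49755 + 37113) = (35628 + 28507)*86868 = 64135*86868 = 5571279180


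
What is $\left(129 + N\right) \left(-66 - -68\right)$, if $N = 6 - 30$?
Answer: $210$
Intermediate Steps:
$N = -24$ ($N = 6 - 30 = -24$)
$\left(129 + N\right) \left(-66 - -68\right) = \left(129 - 24\right) \left(-66 - -68\right) = 105 \left(-66 + 68\right) = 105 \cdot 2 = 210$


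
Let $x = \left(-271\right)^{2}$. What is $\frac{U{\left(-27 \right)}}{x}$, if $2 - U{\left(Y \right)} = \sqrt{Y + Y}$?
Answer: $\frac{2}{73441} - \frac{3 i \sqrt{6}}{73441} \approx 2.7233 \cdot 10^{-5} - 0.00010006 i$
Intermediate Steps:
$x = 73441$
$U{\left(Y \right)} = 2 - \sqrt{2} \sqrt{Y}$ ($U{\left(Y \right)} = 2 - \sqrt{Y + Y} = 2 - \sqrt{2 Y} = 2 - \sqrt{2} \sqrt{Y}$)
$\frac{U{\left(-27 \right)}}{x} = \frac{2 - \sqrt{2} \sqrt{-27}}{73441} = \left(2 - \sqrt{2} \cdot 3 i \sqrt{3}\right) \frac{1}{73441} = \left(2 - 3 i \sqrt{6}\right) \frac{1}{73441} = \frac{2}{73441} - \frac{3 i \sqrt{6}}{73441}$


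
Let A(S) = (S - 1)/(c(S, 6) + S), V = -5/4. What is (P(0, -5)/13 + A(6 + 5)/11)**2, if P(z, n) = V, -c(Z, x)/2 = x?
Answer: 330625/327184 ≈ 1.0105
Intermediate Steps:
c(Z, x) = -2*x
V = -5/4 (V = -5*1/4 = -5/4 ≈ -1.2500)
P(z, n) = -5/4
A(S) = (-1 + S)/(-12 + S) (A(S) = (S - 1)/(-2*6 + S) = (-1 + S)/(-12 + S))
(P(0, -5)/13 + A(6 + 5)/11)**2 = (-5/4/13 + ((-1 + (6 + 5))/(-12 + (6 + 5)))/11)**2 = (-5/4*1/13 + ((-1 + 11)/(-12 + 11))*(1/11))**2 = (-5/52 + (10/(-1))*(1/11))**2 = (-5/52 - 1*10*(1/11))**2 = (-5/52 - 10*1/11)**2 = (-5/52 - 10/11)**2 = (-575/572)**2 = 330625/327184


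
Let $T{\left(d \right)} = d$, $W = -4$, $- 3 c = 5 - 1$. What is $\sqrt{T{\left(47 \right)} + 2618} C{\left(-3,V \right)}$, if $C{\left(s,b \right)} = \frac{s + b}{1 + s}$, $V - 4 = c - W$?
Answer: $- \frac{11 \sqrt{2665}}{6} \approx -94.643$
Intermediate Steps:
$c = - \frac{4}{3}$ ($c = - \frac{5 - 1}{3} = \left(- \frac{1}{3}\right) 4 = - \frac{4}{3} \approx -1.3333$)
$V = \frac{20}{3}$ ($V = 4 - - \frac{8}{3} = 4 + \left(- \frac{4}{3} + 4\right) = 4 + \frac{8}{3} = \frac{20}{3} \approx 6.6667$)
$C{\left(s,b \right)} = \frac{b + s}{1 + s}$
$\sqrt{T{\left(47 \right)} + 2618} C{\left(-3,V \right)} = \sqrt{47 + 2618} \frac{\frac{20}{3} - 3}{1 - 3} = \sqrt{2665} \frac{1}{-2} \cdot \frac{11}{3} = \sqrt{2665} \left(\left(- \frac{1}{2}\right) \frac{11}{3}\right) = \sqrt{2665} \left(- \frac{11}{6}\right) = - \frac{11 \sqrt{2665}}{6}$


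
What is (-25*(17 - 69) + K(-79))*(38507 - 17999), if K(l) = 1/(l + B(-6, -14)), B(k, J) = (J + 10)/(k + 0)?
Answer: 6265132476/235 ≈ 2.6660e+7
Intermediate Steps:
B(k, J) = (10 + J)/k
K(l) = 1/(⅔ + l) (K(l) = 1/(l + (10 - 14)/(-6)) = 1/(l - ⅙*(-4)) = 1/(l + ⅔) = 1/(⅔ + l))
(-25*(17 - 69) + K(-79))*(38507 - 17999) = (-25*(17 - 69) + 3/(2 + 3*(-79)))*(38507 - 17999) = (-25*(-52) + 3/(2 - 237))*20508 = (1300 + 3/(-235))*20508 = (1300 + 3*(-1/235))*20508 = (1300 - 3/235)*20508 = (305497/235)*20508 = 6265132476/235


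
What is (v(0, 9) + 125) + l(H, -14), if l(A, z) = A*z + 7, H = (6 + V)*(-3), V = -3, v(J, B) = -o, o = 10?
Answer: 248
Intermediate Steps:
v(J, B) = -10 (v(J, B) = -1*10 = -10)
H = -9 (H = (6 - 3)*(-3) = 3*(-3) = -9)
l(A, z) = 7 + A*z
(v(0, 9) + 125) + l(H, -14) = (-10 + 125) + (7 - 9*(-14)) = 115 + (7 + 126) = 115 + 133 = 248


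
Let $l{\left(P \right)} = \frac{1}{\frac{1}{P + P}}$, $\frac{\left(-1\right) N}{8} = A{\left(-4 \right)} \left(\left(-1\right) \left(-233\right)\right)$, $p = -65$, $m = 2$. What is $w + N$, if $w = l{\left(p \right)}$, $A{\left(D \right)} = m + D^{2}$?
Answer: $-33682$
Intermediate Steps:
$A{\left(D \right)} = 2 + D^{2}$
$N = -33552$ ($N = - 8 \left(2 + \left(-4\right)^{2}\right) \left(\left(-1\right) \left(-233\right)\right) = - 8 \left(2 + 16\right) 233 = - 8 \cdot 18 \cdot 233 = \left(-8\right) 4194 = -33552$)
$l{\left(P \right)} = 2 P$ ($l{\left(P \right)} = \frac{1}{\frac{1}{2 P}} = \frac{1}{\frac{1}{2} \frac{1}{P}} = 2 P$)
$w = -130$ ($w = 2 \left(-65\right) = -130$)
$w + N = -130 - 33552 = -33682$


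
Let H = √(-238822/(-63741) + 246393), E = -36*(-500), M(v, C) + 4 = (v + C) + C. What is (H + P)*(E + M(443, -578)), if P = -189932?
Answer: -3282594756 + 5761*√1001089058305935/21247 ≈ -3.2740e+9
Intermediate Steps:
M(v, C) = -4 + v + 2*C (M(v, C) = -4 + ((v + C) + C) = -4 + ((C + v) + C) = -4 + (v + 2*C) = -4 + v + 2*C)
E = 18000
H = √1001089058305935/63741 (H = √(-238822*(-1/63741) + 246393) = √(238822/63741 + 246393) = √(15705575035/63741) = √1001089058305935/63741 ≈ 496.38)
(H + P)*(E + M(443, -578)) = (√1001089058305935/63741 - 189932)*(18000 + (-4 + 443 + 2*(-578))) = (-189932 + √1001089058305935/63741)*(18000 + (-4 + 443 - 1156)) = (-189932 + √1001089058305935/63741)*(18000 - 717) = (-189932 + √1001089058305935/63741)*17283 = -3282594756 + 5761*√1001089058305935/21247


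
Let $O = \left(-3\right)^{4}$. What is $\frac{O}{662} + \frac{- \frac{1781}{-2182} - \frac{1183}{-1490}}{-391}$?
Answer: $\frac{24875638607}{210385483390} \approx 0.11824$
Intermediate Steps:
$O = 81$
$\frac{O}{662} + \frac{- \frac{1781}{-2182} - \frac{1183}{-1490}}{-391} = \frac{81}{662} + \frac{- \frac{1781}{-2182} - \frac{1183}{-1490}}{-391} = 81 \cdot \frac{1}{662} + \left(\left(-1781\right) \left(- \frac{1}{2182}\right) - - \frac{1183}{1490}\right) \left(- \frac{1}{391}\right) = \frac{81}{662} + \left(\frac{1781}{2182} + \frac{1183}{1490}\right) \left(- \frac{1}{391}\right) = \frac{81}{662} + \frac{1308749}{812795} \left(- \frac{1}{391}\right) = \frac{81}{662} - \frac{1308749}{317802845} = \frac{24875638607}{210385483390}$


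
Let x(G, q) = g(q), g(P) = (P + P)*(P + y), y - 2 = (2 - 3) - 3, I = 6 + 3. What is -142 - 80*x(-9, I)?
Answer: -10222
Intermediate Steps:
I = 9
y = -2 (y = 2 + ((2 - 3) - 3) = 2 + (-1 - 3) = 2 - 4 = -2)
g(P) = 2*P*(-2 + P) (g(P) = (P + P)*(P - 2) = (2*P)*(-2 + P) = 2*P*(-2 + P))
x(G, q) = 2*q*(-2 + q)
-142 - 80*x(-9, I) = -142 - 160*9*(-2 + 9) = -142 - 160*9*7 = -142 - 80*126 = -142 - 10080 = -10222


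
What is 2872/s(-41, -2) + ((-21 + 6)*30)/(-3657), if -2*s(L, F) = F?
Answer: 3501118/1219 ≈ 2872.1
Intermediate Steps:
s(L, F) = -F/2
2872/s(-41, -2) + ((-21 + 6)*30)/(-3657) = 2872/((-½*(-2))) + ((-21 + 6)*30)/(-3657) = 2872/1 - 15*30*(-1/3657) = 2872*1 - 450*(-1/3657) = 2872 + 150/1219 = 3501118/1219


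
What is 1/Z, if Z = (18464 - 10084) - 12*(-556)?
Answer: 1/15052 ≈ 6.6436e-5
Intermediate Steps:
Z = 15052 (Z = 8380 + 6672 = 15052)
1/Z = 1/15052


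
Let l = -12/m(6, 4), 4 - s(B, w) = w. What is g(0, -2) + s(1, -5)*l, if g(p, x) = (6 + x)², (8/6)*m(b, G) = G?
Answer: -20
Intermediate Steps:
m(b, G) = 3*G/4
s(B, w) = 4 - w
l = -4 (l = -12/((¾)*4) = -12/3 = -12*⅓ = -4)
g(0, -2) + s(1, -5)*l = (6 - 2)² + (4 - 1*(-5))*(-4) = 4² + (4 + 5)*(-4) = 16 + 9*(-4) = 16 - 36 = -20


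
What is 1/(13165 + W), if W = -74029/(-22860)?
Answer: 22860/301025929 ≈ 7.5940e-5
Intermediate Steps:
W = 74029/22860 (W = -74029*(-1/22860) = 74029/22860 ≈ 3.2384)
1/(13165 + W) = 1/(13165 + 74029/22860) = 1/(301025929/22860) = 22860/301025929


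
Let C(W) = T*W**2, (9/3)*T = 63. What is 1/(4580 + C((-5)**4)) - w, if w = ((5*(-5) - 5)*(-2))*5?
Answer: -2462311499/8207705 ≈ -300.00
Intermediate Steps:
T = 21 (T = (1/3)*63 = 21)
C(W) = 21*W**2
w = 300 (w = ((-25 - 5)*(-2))*5 = -30*(-2)*5 = 60*5 = 300)
1/(4580 + C((-5)**4)) - w = 1/(4580 + 21*((-5)**4)**2) - 1*300 = 1/(4580 + 21*625**2) - 300 = 1/(4580 + 21*390625) - 300 = 1/(4580 + 8203125) - 300 = 1/8207705 - 300 = -2462311499/8207705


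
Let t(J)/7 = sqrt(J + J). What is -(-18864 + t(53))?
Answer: 18864 - 7*sqrt(106) ≈ 18792.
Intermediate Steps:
t(J) = 7*sqrt(2)*sqrt(J) (t(J) = 7*sqrt(J + J) = 7*sqrt(2*J) = 7*(sqrt(2)*sqrt(J)) = 7*sqrt(2)*sqrt(J))
-(-18864 + t(53)) = -(-18864 + 7*sqrt(2)*sqrt(53)) = -(-18864 + 7*sqrt(106)) = 18864 - 7*sqrt(106)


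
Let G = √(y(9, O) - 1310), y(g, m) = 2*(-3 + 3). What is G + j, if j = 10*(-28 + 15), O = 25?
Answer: -130 + I*√1310 ≈ -130.0 + 36.194*I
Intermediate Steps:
y(g, m) = 0 (y(g, m) = 2*0 = 0)
j = -130 (j = 10*(-13) = -130)
G = I*√1310 (G = √(0 - 1310) = √(-1310) = I*√1310 ≈ 36.194*I)
G + j = I*√1310 - 130 = -130 + I*√1310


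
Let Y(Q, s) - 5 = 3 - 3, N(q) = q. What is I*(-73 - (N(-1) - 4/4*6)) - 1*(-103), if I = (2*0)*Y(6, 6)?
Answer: 103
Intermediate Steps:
Y(Q, s) = 5 (Y(Q, s) = 5 + (3 - 3) = 5 + 0 = 5)
I = 0 (I = (2*0)*5 = 0*5 = 0)
I*(-73 - (N(-1) - 4/4*6)) - 1*(-103) = 0*(-73 - (-1 - 4/4*6)) - 1*(-103) = 0*(-73 - (-1 - 4*¼*6)) + 103 = 0*(-73 - (-1 - 1*6)) + 103 = 0*(-73 - (-1 - 6)) + 103 = 0*(-73 - 1*(-7)) + 103 = 0*(-73 + 7) + 103 = 0*(-66) + 103 = 0 + 103 = 103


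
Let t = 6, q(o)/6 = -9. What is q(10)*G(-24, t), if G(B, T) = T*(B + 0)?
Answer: 7776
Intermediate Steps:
q(o) = -54 (q(o) = 6*(-9) = -54)
G(B, T) = B*T (G(B, T) = T*B = B*T)
q(10)*G(-24, t) = -(-1296)*6 = -54*(-144) = 7776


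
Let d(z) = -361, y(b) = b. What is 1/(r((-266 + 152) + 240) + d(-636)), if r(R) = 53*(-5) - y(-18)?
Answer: -1/608 ≈ -0.0016447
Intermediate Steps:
r(R) = -247 (r(R) = 53*(-5) - 1*(-18) = -265 + 18 = -247)
1/(r((-266 + 152) + 240) + d(-636)) = 1/(-247 - 361) = 1/(-608) = -1/608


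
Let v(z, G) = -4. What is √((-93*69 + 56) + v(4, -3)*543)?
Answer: I*√8533 ≈ 92.374*I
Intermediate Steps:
√((-93*69 + 56) + v(4, -3)*543) = √((-93*69 + 56) - 4*543) = √((-6417 + 56) - 2172) = √(-6361 - 2172) = √(-8533) = I*√8533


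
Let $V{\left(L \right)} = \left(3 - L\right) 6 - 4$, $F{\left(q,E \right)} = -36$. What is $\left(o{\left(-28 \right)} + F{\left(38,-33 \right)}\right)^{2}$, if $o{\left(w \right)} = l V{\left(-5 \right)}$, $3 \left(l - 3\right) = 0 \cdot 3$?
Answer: $9216$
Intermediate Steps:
$V{\left(L \right)} = 14 - 6 L$ ($V{\left(L \right)} = \left(18 - 6 L\right) - 4 = 14 - 6 L$)
$l = 3$ ($l = 3 + \frac{0 \cdot 3}{3} = 3 + \frac{1}{3} \cdot 0 = 3 + 0 = 3$)
$o{\left(w \right)} = 132$ ($o{\left(w \right)} = 3 \left(14 - -30\right) = 3 \left(14 + 30\right) = 3 \cdot 44 = 132$)
$\left(o{\left(-28 \right)} + F{\left(38,-33 \right)}\right)^{2} = \left(132 - 36\right)^{2} = 96^{2} = 9216$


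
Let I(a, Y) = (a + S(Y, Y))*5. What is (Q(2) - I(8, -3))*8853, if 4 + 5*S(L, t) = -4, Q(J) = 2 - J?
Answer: -283296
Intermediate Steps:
S(L, t) = -8/5 (S(L, t) = -⅘ + (⅕)*(-4) = -⅘ - ⅘ = -8/5)
I(a, Y) = -8 + 5*a (I(a, Y) = (a - 8/5)*5 = (-8/5 + a)*5 = -8 + 5*a)
(Q(2) - I(8, -3))*8853 = ((2 - 1*2) - (-8 + 5*8))*8853 = ((2 - 2) - (-8 + 40))*8853 = (0 - 1*32)*8853 = (0 - 32)*8853 = -32*8853 = -283296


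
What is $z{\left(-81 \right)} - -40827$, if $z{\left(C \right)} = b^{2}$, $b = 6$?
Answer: $40863$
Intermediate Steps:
$z{\left(C \right)} = 36$ ($z{\left(C \right)} = 6^{2} = 36$)
$z{\left(-81 \right)} - -40827 = 36 - -40827 = 36 + 40827 = 40863$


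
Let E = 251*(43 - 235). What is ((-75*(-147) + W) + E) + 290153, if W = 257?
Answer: 253243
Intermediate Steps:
E = -48192 (E = 251*(-192) = -48192)
((-75*(-147) + W) + E) + 290153 = ((-75*(-147) + 257) - 48192) + 290153 = ((11025 + 257) - 48192) + 290153 = (11282 - 48192) + 290153 = -36910 + 290153 = 253243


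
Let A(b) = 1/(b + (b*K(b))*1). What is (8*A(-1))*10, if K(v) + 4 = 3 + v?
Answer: 80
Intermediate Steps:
K(v) = -1 + v (K(v) = -4 + (3 + v) = -1 + v)
A(b) = 1/(b + b*(-1 + b)) (A(b) = 1/(b + (b*(-1 + b))*1) = 1/(b + b*(-1 + b)))
(8*A(-1))*10 = (8/(-1)²)*10 = (8*1)*10 = 8*10 = 80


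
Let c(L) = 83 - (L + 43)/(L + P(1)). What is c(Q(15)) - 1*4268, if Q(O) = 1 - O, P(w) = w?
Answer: -54376/13 ≈ -4182.8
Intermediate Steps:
c(L) = 83 - (43 + L)/(1 + L) (c(L) = 83 - (L + 43)/(L + 1) = 83 - (43 + L)/(1 + L))
c(Q(15)) - 1*4268 = 2*(20 + 41*(1 - 1*15))/(1 + (1 - 1*15)) - 1*4268 = 2*(20 + 41*(1 - 15))/(1 + (1 - 15)) - 4268 = 2*(20 + 41*(-14))/(1 - 14) - 4268 = 2*(20 - 574)/(-13) - 4268 = 2*(-1/13)*(-554) - 4268 = 1108/13 - 4268 = -54376/13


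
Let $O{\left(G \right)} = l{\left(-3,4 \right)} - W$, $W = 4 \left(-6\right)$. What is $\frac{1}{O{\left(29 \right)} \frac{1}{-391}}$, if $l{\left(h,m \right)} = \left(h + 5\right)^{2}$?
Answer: $- \frac{391}{28} \approx -13.964$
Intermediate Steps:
$W = -24$
$l{\left(h,m \right)} = \left(5 + h\right)^{2}$
$O{\left(G \right)} = 28$ ($O{\left(G \right)} = \left(5 - 3\right)^{2} - -24 = 2^{2} + 24 = 4 + 24 = 28$)
$\frac{1}{O{\left(29 \right)} \frac{1}{-391}} = \frac{1}{28 \frac{1}{-391}} = \frac{1}{28 \left(- \frac{1}{391}\right)} = \frac{1}{- \frac{28}{391}} = - \frac{391}{28}$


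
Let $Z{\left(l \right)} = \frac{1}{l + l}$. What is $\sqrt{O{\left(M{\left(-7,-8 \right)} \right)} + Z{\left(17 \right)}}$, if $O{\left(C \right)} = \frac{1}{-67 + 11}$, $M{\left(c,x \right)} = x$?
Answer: $\frac{\sqrt{2618}}{476} \approx 0.10749$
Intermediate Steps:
$Z{\left(l \right)} = \frac{1}{2 l}$
$O{\left(C \right)} = - \frac{1}{56}$ ($O{\left(C \right)} = \frac{1}{-56} = - \frac{1}{56}$)
$\sqrt{O{\left(M{\left(-7,-8 \right)} \right)} + Z{\left(17 \right)}} = \sqrt{- \frac{1}{56} + \frac{1}{2 \cdot 17}} = \sqrt{- \frac{1}{56} + \frac{1}{2} \cdot \frac{1}{17}} = \sqrt{- \frac{1}{56} + \frac{1}{34}} = \sqrt{\frac{11}{952}} = \frac{\sqrt{2618}}{476}$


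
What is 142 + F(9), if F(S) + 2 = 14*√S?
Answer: 182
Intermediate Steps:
F(S) = -2 + 14*√S
142 + F(9) = 142 + (-2 + 14*√9) = 142 + (-2 + 14*3) = 142 + (-2 + 42) = 142 + 40 = 182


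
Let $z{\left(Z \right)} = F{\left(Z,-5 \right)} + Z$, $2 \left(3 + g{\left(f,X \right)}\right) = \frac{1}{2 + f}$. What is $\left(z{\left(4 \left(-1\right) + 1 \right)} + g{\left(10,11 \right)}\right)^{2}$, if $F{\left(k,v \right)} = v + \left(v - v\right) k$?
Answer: $\frac{69169}{576} \approx 120.09$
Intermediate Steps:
$g{\left(f,X \right)} = -3 + \frac{1}{2 \left(2 + f\right)}$
$F{\left(k,v \right)} = v$ ($F{\left(k,v \right)} = v + 0 k = v + 0 = v$)
$z{\left(Z \right)} = -5 + Z$
$\left(z{\left(4 \left(-1\right) + 1 \right)} + g{\left(10,11 \right)}\right)^{2} = \left(\left(-5 + \left(4 \left(-1\right) + 1\right)\right) + \frac{-11 - 60}{2 \left(2 + 10\right)}\right)^{2} = \left(\left(-5 + \left(-4 + 1\right)\right) + \frac{-11 - 60}{2 \cdot 12}\right)^{2} = \left(\left(-5 - 3\right) + \frac{1}{2} \cdot \frac{1}{12} \left(-71\right)\right)^{2} = \left(-8 - \frac{71}{24}\right)^{2} = \left(- \frac{263}{24}\right)^{2} = \frac{69169}{576}$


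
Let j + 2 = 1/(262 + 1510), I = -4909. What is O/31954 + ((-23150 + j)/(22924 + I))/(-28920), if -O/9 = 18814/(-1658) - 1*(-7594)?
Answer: -26114122627470525781/12227735570664088800 ≈ -2.1356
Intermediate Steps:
O = -56574171/829 (O = -9*(18814/(-1658) - 1*(-7594)) = -9*(18814*(-1/1658) + 7594) = -9*(-9407/829 + 7594) = -9*6286019/829 = -56574171/829 ≈ -68244.)
j = -3543/1772 (j = -2 + 1/(262 + 1510) = -2 + 1/1772 = -3543/1772 ≈ -1.9994)
O/31954 + ((-23150 + j)/(22924 + I))/(-28920) = -56574171/829/31954 + ((-23150 - 3543/1772)/(22924 - 4909))/(-28920) = -56574171/829*1/31954 - 41025343/1772/18015*(-1/28920) = -56574171/26489866 - 41025343/1772*1/18015*(-1/28920) = -56574171/26489866 - 41025343/31922580*(-1/28920) = -56574171/26489866 + 41025343/923201013600 = -26114122627470525781/12227735570664088800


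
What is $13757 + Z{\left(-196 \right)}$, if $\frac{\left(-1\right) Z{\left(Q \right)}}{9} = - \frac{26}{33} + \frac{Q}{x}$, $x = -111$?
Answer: $\frac{5595517}{407} \approx 13748.0$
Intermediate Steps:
$Z{\left(Q \right)} = \frac{78}{11} + \frac{3 Q}{37}$ ($Z{\left(Q \right)} = - 9 \left(- \frac{26}{33} + \frac{Q}{-111}\right) = - 9 \left(\left(-26\right) \frac{1}{33} + Q \left(- \frac{1}{111}\right)\right) = - 9 \left(- \frac{26}{33} - \frac{Q}{111}\right) = \frac{78}{11} + \frac{3 Q}{37}$)
$13757 + Z{\left(-196 \right)} = 13757 + \left(\frac{78}{11} + \frac{3}{37} \left(-196\right)\right) = 13757 + \left(\frac{78}{11} - \frac{588}{37}\right) = 13757 - \frac{3582}{407} = \frac{5595517}{407}$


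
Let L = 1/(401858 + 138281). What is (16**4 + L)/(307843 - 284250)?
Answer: 35398549505/12743499427 ≈ 2.7778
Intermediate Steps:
L = 1/540139 ≈ 1.8514e-6
(16**4 + L)/(307843 - 284250) = (16**4 + 1/540139)/(307843 - 284250) = (65536 + 1/540139)/23593 = (35398549505/540139)*(1/23593) = 35398549505/12743499427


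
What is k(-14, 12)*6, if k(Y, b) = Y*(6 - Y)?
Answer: -1680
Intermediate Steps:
k(-14, 12)*6 = -14*(6 - 1*(-14))*6 = -14*(6 + 14)*6 = -14*20*6 = -280*6 = -1680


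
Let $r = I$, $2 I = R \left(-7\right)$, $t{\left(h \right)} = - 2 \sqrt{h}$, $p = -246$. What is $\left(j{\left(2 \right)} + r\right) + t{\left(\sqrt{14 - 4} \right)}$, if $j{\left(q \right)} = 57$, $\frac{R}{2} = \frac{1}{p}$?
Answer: $\frac{14029}{246} - 2 \sqrt[4]{10} \approx 53.472$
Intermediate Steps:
$R = - \frac{1}{123}$ ($R = \frac{2}{-246} = 2 \left(- \frac{1}{246}\right) = - \frac{1}{123} \approx -0.0081301$)
$I = \frac{7}{246}$ ($I = \frac{\left(- \frac{1}{123}\right) \left(-7\right)}{2} = \frac{1}{2} \cdot \frac{7}{123} = \frac{7}{246} \approx 0.028455$)
$r = \frac{7}{246} \approx 0.028455$
$\left(j{\left(2 \right)} + r\right) + t{\left(\sqrt{14 - 4} \right)} = \left(57 + \frac{7}{246}\right) - 2 \sqrt{\sqrt{14 - 4}} = \frac{14029}{246} - 2 \sqrt{\sqrt{10}} = \frac{14029}{246} - 2 \sqrt[4]{10}$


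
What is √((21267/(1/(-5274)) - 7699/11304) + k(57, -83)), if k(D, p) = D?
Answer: I*√398114444784542/1884 ≈ 10591.0*I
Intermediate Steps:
√((21267/(1/(-5274)) - 7699/11304) + k(57, -83)) = √((21267/(1/(-5274)) - 7699/11304) + 57) = √((21267/(-1/5274) - 7699*1/11304) + 57) = √((21267*(-5274) - 7699/11304) + 57) = √((-112162158 - 7699/11304) + 57) = √(-1267881041731/11304 + 57) = √(-1267880397403/11304) = I*√398114444784542/1884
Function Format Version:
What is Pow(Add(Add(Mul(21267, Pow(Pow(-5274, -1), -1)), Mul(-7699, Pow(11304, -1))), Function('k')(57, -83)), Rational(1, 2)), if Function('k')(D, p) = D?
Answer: Mul(Rational(1, 1884), I, Pow(398114444784542, Rational(1, 2))) ≈ Mul(10591., I)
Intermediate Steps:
Pow(Add(Add(Mul(21267, Pow(Pow(-5274, -1), -1)), Mul(-7699, Pow(11304, -1))), Function('k')(57, -83)), Rational(1, 2)) = Pow(Add(Add(Mul(21267, Pow(Pow(-5274, -1), -1)), Mul(-7699, Pow(11304, -1))), 57), Rational(1, 2)) = Pow(Add(Add(Mul(21267, Pow(Rational(-1, 5274), -1)), Mul(-7699, Rational(1, 11304))), 57), Rational(1, 2)) = Pow(Add(Add(Mul(21267, -5274), Rational(-7699, 11304)), 57), Rational(1, 2)) = Pow(Add(Add(-112162158, Rational(-7699, 11304)), 57), Rational(1, 2)) = Pow(Add(Rational(-1267881041731, 11304), 57), Rational(1, 2)) = Pow(Rational(-1267880397403, 11304), Rational(1, 2)) = Mul(Rational(1, 1884), I, Pow(398114444784542, Rational(1, 2)))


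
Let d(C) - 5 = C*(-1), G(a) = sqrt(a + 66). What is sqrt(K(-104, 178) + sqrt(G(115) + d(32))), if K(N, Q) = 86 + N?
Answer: sqrt(-18 + sqrt(-27 + sqrt(181))) ≈ 0.43153 + 4.2645*I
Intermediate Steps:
G(a) = sqrt(66 + a)
d(C) = 5 - C (d(C) = 5 + C*(-1) = 5 - C)
sqrt(K(-104, 178) + sqrt(G(115) + d(32))) = sqrt((86 - 104) + sqrt(sqrt(66 + 115) + (5 - 1*32))) = sqrt(-18 + sqrt(sqrt(181) + (5 - 32))) = sqrt(-18 + sqrt(sqrt(181) - 27)) = sqrt(-18 + sqrt(-27 + sqrt(181)))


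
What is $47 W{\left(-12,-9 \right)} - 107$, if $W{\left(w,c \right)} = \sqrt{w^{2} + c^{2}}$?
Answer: $598$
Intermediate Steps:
$W{\left(w,c \right)} = \sqrt{c^{2} + w^{2}}$
$47 W{\left(-12,-9 \right)} - 107 = 47 \sqrt{\left(-9\right)^{2} + \left(-12\right)^{2}} - 107 = 47 \sqrt{81 + 144} - 107 = 47 \sqrt{225} - 107 = 47 \cdot 15 - 107 = 705 - 107 = 598$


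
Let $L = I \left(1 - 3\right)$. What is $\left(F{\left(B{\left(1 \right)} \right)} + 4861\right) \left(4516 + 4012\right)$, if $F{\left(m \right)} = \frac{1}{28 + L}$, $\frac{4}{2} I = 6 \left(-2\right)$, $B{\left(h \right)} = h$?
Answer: $\frac{207274106}{5} \approx 4.1455 \cdot 10^{7}$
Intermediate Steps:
$I = -6$ ($I = \frac{6 \left(-2\right)}{2} = \frac{1}{2} \left(-12\right) = -6$)
$L = 12$ ($L = - 6 \left(1 - 3\right) = \left(-6\right) \left(-2\right) = 12$)
$F{\left(m \right)} = \frac{1}{40}$ ($F{\left(m \right)} = \frac{1}{28 + 12} = \frac{1}{40}$)
$\left(F{\left(B{\left(1 \right)} \right)} + 4861\right) \left(4516 + 4012\right) = \left(\frac{1}{40} + 4861\right) \left(4516 + 4012\right) = \frac{194441}{40} \cdot 8528 = \frac{207274106}{5}$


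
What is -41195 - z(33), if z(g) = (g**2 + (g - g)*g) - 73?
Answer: -42211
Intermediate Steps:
z(g) = -73 + g**2 (z(g) = (g**2 + 0*g) - 73 = (g**2 + 0) - 73 = g**2 - 73 = -73 + g**2)
-41195 - z(33) = -41195 - (-73 + 33**2) = -41195 - (-73 + 1089) = -41195 - 1*1016 = -41195 - 1016 = -42211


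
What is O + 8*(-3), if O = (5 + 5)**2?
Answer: 76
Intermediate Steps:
O = 100 (O = 10**2 = 100)
O + 8*(-3) = 100 + 8*(-3) = 100 - 24 = 76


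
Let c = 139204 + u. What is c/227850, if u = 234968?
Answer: 62362/37975 ≈ 1.6422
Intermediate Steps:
c = 374172 (c = 139204 + 234968 = 374172)
c/227850 = 374172/227850 = 374172*(1/227850) = 62362/37975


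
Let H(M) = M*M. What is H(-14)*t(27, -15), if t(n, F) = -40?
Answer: -7840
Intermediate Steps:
H(M) = M²
H(-14)*t(27, -15) = (-14)²*(-40) = 196*(-40) = -7840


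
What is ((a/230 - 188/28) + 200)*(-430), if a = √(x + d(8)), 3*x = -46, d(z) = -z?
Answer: -581790/7 - 43*I*√210/69 ≈ -83113.0 - 9.0309*I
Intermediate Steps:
x = -46/3 (x = (⅓)*(-46) = -46/3 ≈ -15.333)
a = I*√210/3 (a = √(-46/3 - 1*8) = √(-46/3 - 8) = √(-70/3) = I*√210/3 ≈ 4.8305*I)
((a/230 - 188/28) + 200)*(-430) = (((I*√210/3)/230 - 188/28) + 200)*(-430) = (((I*√210/3)*(1/230) - 188*1/28) + 200)*(-430) = ((I*√210/690 - 47/7) + 200)*(-430) = ((-47/7 + I*√210/690) + 200)*(-430) = (1353/7 + I*√210/690)*(-430) = -581790/7 - 43*I*√210/69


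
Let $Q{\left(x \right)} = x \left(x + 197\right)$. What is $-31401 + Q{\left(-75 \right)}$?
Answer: $-40551$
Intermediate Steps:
$Q{\left(x \right)} = x \left(197 + x\right)$
$-31401 + Q{\left(-75 \right)} = -31401 - 75 \left(197 - 75\right) = -31401 - 9150 = -40551$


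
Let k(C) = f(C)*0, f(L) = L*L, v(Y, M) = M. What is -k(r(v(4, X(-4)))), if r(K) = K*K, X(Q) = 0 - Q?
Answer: 0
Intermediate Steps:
X(Q) = -Q
r(K) = K²
f(L) = L²
k(C) = 0 (k(C) = C²*0 = 0)
-k(r(v(4, X(-4)))) = -1*0 = 0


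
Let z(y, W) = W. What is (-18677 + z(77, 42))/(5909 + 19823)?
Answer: -18635/25732 ≈ -0.72420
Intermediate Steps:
(-18677 + z(77, 42))/(5909 + 19823) = (-18677 + 42)/(5909 + 19823) = -18635/25732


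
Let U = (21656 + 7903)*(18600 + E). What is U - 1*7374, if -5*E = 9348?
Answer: 2472632598/5 ≈ 4.9453e+8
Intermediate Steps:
E = -9348/5 (E = -⅕*9348 = -9348/5 ≈ -1869.6)
U = 2472669468/5 (U = (21656 + 7903)*(18600 - 9348/5) = 29559*(83652/5) = 2472669468/5 ≈ 4.9453e+8)
U - 1*7374 = 2472669468/5 - 1*7374 = 2472669468/5 - 7374 = 2472632598/5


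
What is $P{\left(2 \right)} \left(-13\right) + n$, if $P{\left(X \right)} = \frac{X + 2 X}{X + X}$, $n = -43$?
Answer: $- \frac{125}{2} \approx -62.5$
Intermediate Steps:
$P{\left(X \right)} = \frac{3}{2}$ ($P{\left(X \right)} = \frac{3 X}{2 X} = 3 X \frac{1}{2 X} = \frac{3}{2}$)
$P{\left(2 \right)} \left(-13\right) + n = \frac{3}{2} \left(-13\right) - 43 = - \frac{39}{2} - 43 = - \frac{125}{2}$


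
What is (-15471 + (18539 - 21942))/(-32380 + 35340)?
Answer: -9437/1480 ≈ -6.3764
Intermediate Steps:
(-15471 + (18539 - 21942))/(-32380 + 35340) = (-15471 - 3403)/2960 = -18874*1/2960 = -9437/1480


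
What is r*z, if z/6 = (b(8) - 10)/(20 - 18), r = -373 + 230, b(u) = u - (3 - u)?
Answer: -1287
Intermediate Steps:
b(u) = -3 + 2*u (b(u) = u + (-3 + u) = -3 + 2*u)
r = -143
z = 9 (z = 6*(((-3 + 2*8) - 10)/(20 - 18)) = 6*(((-3 + 16) - 10)/2) = 6*((13 - 10)*(½)) = 6*(3*(½)) = 6*(3/2) = 9)
r*z = -143*9 = -1287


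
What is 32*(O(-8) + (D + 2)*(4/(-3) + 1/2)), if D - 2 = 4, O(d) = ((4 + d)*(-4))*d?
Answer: -12928/3 ≈ -4309.3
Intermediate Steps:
O(d) = d*(-16 - 4*d) (O(d) = (-16 - 4*d)*d = d*(-16 - 4*d))
D = 6 (D = 2 + 4 = 6)
32*(O(-8) + (D + 2)*(4/(-3) + 1/2)) = 32*(-4*(-8)*(4 - 8) + (6 + 2)*(4/(-3) + 1/2)) = 32*(-4*(-8)*(-4) + 8*(4*(-⅓) + 1*(½))) = 32*(-128 + 8*(-4/3 + ½)) = 32*(-128 + 8*(-⅚)) = 32*(-128 - 20/3) = 32*(-404/3) = -12928/3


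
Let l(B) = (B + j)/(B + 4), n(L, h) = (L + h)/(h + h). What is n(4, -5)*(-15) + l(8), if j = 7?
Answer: -¼ ≈ -0.25000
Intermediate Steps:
n(L, h) = (L + h)/(2*h) (n(L, h) = (L + h)/((2*h)) = (L + h)*(1/(2*h)) = (L + h)/(2*h))
l(B) = (7 + B)/(4 + B) (l(B) = (B + 7)/(B + 4) = (7 + B)/(4 + B))
n(4, -5)*(-15) + l(8) = ((½)*(4 - 5)/(-5))*(-15) + (7 + 8)/(4 + 8) = ((½)*(-⅕)*(-1))*(-15) + 15/12 = (⅒)*(-15) + (1/12)*15 = -3/2 + 5/4 = -¼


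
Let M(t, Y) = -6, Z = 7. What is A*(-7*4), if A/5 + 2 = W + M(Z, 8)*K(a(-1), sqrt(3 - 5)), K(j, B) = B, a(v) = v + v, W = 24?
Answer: -3080 + 840*I*sqrt(2) ≈ -3080.0 + 1187.9*I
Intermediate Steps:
a(v) = 2*v
A = 110 - 30*I*sqrt(2) (A = -10 + 5*(24 - 6*sqrt(3 - 5)) = -10 + 5*(24 - 6*I*sqrt(2)) = -10 + (120 - 30*I*sqrt(2)) = 110 - 30*I*sqrt(2) ≈ 110.0 - 42.426*I)
A*(-7*4) = (110 - 30*I*sqrt(2))*(-7*4) = (110 - 30*I*sqrt(2))*(-28) = -3080 + 840*I*sqrt(2)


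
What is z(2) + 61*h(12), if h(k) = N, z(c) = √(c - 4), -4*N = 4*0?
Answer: I*√2 ≈ 1.4142*I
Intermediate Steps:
N = 0 (N = -0 = -¼*0 = 0)
z(c) = √(-4 + c)
h(k) = 0
z(2) + 61*h(12) = √(-4 + 2) + 61*0 = √(-2) + 0 = I*√2 + 0 = I*√2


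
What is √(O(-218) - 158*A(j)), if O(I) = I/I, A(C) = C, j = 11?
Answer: 3*I*√193 ≈ 41.677*I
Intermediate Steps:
O(I) = 1
√(O(-218) - 158*A(j)) = √(1 - 158*11) = √(1 - 1738) = √(-1737) = 3*I*√193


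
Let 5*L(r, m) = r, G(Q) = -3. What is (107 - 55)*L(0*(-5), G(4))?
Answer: 0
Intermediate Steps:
L(r, m) = r/5
(107 - 55)*L(0*(-5), G(4)) = (107 - 55)*((0*(-5))/5) = 52*((⅕)*0) = 52*0 = 0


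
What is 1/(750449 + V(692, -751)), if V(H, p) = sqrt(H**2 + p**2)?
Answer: 750449/563172658736 - sqrt(1042865)/563172658736 ≈ 1.3307e-6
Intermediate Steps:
1/(750449 + V(692, -751)) = 1/(750449 + sqrt(692**2 + (-751)**2)) = 1/(750449 + sqrt(478864 + 564001)) = 1/(750449 + sqrt(1042865))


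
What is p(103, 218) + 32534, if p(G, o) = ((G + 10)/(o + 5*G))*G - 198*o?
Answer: -7780151/733 ≈ -10614.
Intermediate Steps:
p(G, o) = -198*o + G*(10 + G)/(o + 5*G) (p(G, o) = ((10 + G)/(o + 5*G))*G - 198*o = G*(10 + G)/(o + 5*G) - 198*o = -198*o + G*(10 + G)/(o + 5*G))
p(103, 218) + 32534 = (103² - 198*218² + 10*103 - 990*103*218)/(218 + 5*103) + 32534 = (10609 - 198*47524 + 1030 - 22229460)/(218 + 515) + 32534 = (10609 - 9409752 + 1030 - 22229460)/733 + 32534 = (1/733)*(-31627573) + 32534 = -31627573/733 + 32534 = -7780151/733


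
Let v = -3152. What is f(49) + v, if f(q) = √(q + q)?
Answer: -3152 + 7*√2 ≈ -3142.1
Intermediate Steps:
f(q) = √2*√q (f(q) = √(2*q) = √2*√q)
f(49) + v = √2*√49 - 3152 = √2*7 - 3152 = 7*√2 - 3152 = -3152 + 7*√2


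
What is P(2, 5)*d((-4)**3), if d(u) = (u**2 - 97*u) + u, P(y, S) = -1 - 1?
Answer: -20480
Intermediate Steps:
P(y, S) = -2
d(u) = u**2 - 96*u
P(2, 5)*d((-4)**3) = -2*(-4)**3*(-96 + (-4)**3) = -(-128)*(-96 - 64) = -(-128)*(-160) = -2*10240 = -20480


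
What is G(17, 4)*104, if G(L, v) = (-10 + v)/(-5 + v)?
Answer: 624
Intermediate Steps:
G(L, v) = (-10 + v)/(-5 + v)
G(17, 4)*104 = ((-10 + 4)/(-5 + 4))*104 = (-6/(-1))*104 = -1*(-6)*104 = 6*104 = 624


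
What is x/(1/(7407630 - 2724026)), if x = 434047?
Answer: 2032904265388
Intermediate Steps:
x/(1/(7407630 - 2724026)) = 434047/(1/(7407630 - 2724026)) = 434047/(1/4683604) = 434047*4683604 = 2032904265388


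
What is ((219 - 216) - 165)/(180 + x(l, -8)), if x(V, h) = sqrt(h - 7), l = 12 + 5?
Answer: -1944/2161 + 54*I*sqrt(15)/10805 ≈ -0.89958 + 0.019356*I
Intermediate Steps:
l = 17
x(V, h) = sqrt(-7 + h)
((219 - 216) - 165)/(180 + x(l, -8)) = ((219 - 216) - 165)/(180 + sqrt(-7 - 8)) = (3 - 165)/(180 + sqrt(-15)) = -162/(180 + I*sqrt(15))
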